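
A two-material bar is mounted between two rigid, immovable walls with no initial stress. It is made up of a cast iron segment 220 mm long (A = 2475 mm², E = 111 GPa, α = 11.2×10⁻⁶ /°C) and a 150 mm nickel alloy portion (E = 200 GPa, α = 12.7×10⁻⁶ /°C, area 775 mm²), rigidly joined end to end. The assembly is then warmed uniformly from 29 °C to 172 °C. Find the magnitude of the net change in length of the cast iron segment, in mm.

|ΔL| ≈ 0.0695 mm

If the supports were absent, the total length change would be Σ αᵢΔT Lᵢ = 11.2×10⁻⁶×143×220 + 12.7×10⁻⁶×143×150 = 0.6248 mm.
Since the ends are fixed, an axial force P builds up, equal in every segment, with P · Σ Lᵢ/(AᵢEᵢ) = δ_free.
Σ Lᵢ/(AᵢEᵢ) = 220/(2475×111×10³) + 150/(775×200×10³) = 1.769×10⁻⁶ mm/N.
Hence P = δ_free / Σ(L/AE) = 0.6248/1.769×10⁻⁶ = 353.3 kN (compressive).
For the cast iron segment, free thermal change = 11.2×10⁻⁶×143×220 = 0.3524 mm and elastic change from P = 353300×220/(2475×111×10³) = 0.2829 mm; these oppose, so the net change is 0.0695 mm (segment lengthens).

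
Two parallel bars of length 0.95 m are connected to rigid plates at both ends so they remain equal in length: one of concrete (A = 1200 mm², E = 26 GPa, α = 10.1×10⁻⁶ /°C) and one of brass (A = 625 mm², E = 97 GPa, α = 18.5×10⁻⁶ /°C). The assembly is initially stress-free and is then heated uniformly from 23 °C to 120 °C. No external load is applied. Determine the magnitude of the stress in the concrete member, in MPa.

σ ≈ 14 MPa (tensile)

The brass has the larger α, so on heating it would change length more than the concrete if both were free. The rigid plates force a common final length, so the brass is put into compression and the concrete into tension, with equal and opposite forces P (no external load).
Setting the final lengths equal and cancelling L: (α₁ − α₂)ΔT = P/(A₁E₁) + P/(A₂E₂).
|α₁ − α₂|·ΔT = 8.4×10⁻⁶ × 97 = 0.0008148.
1/(A₁E₁) + 1/(A₂E₂) = 1/(1200×26×10³) + 1/(625×97×10³) = 4.855×10⁻⁸ N⁻¹.
P = 0.0008148 / 4.855×10⁻⁸ = 16780 N = 16.78 kN.
σ_{concrete} = P/A₁ = 16780/1200 = 13.99 MPa, tensile.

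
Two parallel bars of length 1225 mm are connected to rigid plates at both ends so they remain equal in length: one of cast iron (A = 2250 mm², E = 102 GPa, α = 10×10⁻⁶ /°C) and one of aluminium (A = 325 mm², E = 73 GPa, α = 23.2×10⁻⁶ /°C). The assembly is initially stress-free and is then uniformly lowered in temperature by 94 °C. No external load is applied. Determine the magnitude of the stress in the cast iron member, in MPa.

Equilibrium of a rigid end plate with no external load gives equal and opposite internal forces ±P in the two members. Since α_{aluminium} > α_{cast iron}, cooling drives the aluminium into tension and the cast iron into compression.
Compatibility of the two members (thermal + elastic change equal): (α₁ − α₂)ΔT = P·[1/(A₁E₁) + 1/(A₂E₂)].
|α₁ − α₂|·ΔT = 13.2×10⁻⁶ × 94 = 0.001241.
1/(A₁E₁) + 1/(A₂E₂) = 1/(2250×102×10³) + 1/(325×73×10³) = 4.651×10⁻⁸ N⁻¹.
So P = 0.001241 / 4.651×10⁻⁸ = 26.68 kN.
σ_{cast iron} = P/A₁ = 26680/2250 = 11.86 MPa, compressive.

σ ≈ 11.9 MPa (compressive)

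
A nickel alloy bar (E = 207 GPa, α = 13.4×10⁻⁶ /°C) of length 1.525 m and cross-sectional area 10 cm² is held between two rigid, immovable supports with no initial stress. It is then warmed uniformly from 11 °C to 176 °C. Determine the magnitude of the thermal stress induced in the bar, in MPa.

With length fixed, the mechanical strain must cancel the thermal strain αΔT = 13.4×10⁻⁶ × 165 = 2211×10⁻⁶.
The stress required to suppress this strain is σ = Eε = 207×10³ × 2211×10⁻⁶ = 457.7 MPa, compressive since the bar is trying to expand.

σ ≈ 458 MPa (compressive)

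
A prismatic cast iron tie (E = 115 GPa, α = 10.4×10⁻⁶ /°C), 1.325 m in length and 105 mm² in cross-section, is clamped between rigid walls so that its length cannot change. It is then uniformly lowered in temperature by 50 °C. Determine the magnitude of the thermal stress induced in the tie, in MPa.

σ ≈ 59.8 MPa (tensile)

The supports are rigid, so the total axial strain is zero. The restrained thermal strain is ε = αΔT = 10.4×10⁻⁶ × 50 = 520×10⁻⁶.
σ = EαΔT = 115×10³ × 10.4×10⁻⁶ × 50 = 59.8 MPa (tensile; the tie is trying to contract).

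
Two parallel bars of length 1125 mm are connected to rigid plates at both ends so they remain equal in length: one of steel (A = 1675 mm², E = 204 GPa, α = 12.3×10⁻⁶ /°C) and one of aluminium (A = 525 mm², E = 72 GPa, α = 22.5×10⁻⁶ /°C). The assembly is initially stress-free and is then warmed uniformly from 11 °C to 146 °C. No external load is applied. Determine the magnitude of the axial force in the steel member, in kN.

P ≈ 46.9 kN (tensile in the steel)

The aluminium has the larger α, so on heating it would change length more than the steel if both were free. The rigid plates force a common final length, so the aluminium is put into compression and the steel into tension, with equal and opposite forces P (no external load).
Setting the final lengths equal and cancelling L: (α₁ − α₂)ΔT = P/(A₁E₁) + P/(A₂E₂).
|α₁ − α₂|·ΔT = 10.2×10⁻⁶ × 135 = 0.001377.
1/(A₁E₁) + 1/(A₂E₂) = 1/(1675×204×10³) + 1/(525×72×10³) = 2.938×10⁻⁸ N⁻¹.
P = 0.001377 / 2.938×10⁻⁸ = 46870 N = 46.87 kN.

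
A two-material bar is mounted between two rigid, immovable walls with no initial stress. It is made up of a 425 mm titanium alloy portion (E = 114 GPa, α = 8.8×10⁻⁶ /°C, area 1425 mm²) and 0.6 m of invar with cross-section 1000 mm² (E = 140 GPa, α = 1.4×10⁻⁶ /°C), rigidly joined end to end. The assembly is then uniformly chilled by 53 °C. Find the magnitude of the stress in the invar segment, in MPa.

σ ≈ 35.2 MPa (tensile)

Free thermal contraction of the whole bar: Σ αᵢΔT Lᵢ = 8.8×10⁻⁶×53×425 + 1.4×10⁻⁶×53×600 = 0.2427 mm.
The rigid supports impose zero overall length change; the single axial force P common to all segments must satisfy P Σ Lᵢ/(AᵢEᵢ) = δ_free.
Σ Lᵢ/(AᵢEᵢ) = 425/(1425×114×10³) + 600/(1000×140×10³) = 6.902×10⁻⁶ mm/N.
P = 0.2427 / 6.902×10⁻⁶ = 35170 N = 35.17 kN, tensile.
σ_{invar} = P / A = 35170 / 1000 = 35.17 MPa.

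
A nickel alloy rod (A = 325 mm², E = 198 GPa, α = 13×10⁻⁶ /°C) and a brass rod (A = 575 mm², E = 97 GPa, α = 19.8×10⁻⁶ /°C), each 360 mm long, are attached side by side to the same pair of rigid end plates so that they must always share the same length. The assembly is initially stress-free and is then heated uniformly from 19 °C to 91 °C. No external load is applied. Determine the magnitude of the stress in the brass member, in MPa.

σ ≈ 25.4 MPa (compressive)

Equilibrium of a rigid end plate with no external load gives equal and opposite internal forces ±P in the two members. Since α_{brass} > α_{nickel alloy}, heating drives the brass into compression and the nickel alloy into tension.
Compatibility of the two members (thermal + elastic change equal): (α₁ − α₂)ΔT = P·[1/(A₁E₁) + 1/(A₂E₂)].
|α₁ − α₂|·ΔT = 6.8×10⁻⁶ × 72 = 0.0004896.
1/(A₁E₁) + 1/(A₂E₂) = 1/(325×198×10³) + 1/(575×97×10³) = 3.347×10⁻⁸ N⁻¹.
P = 0.0004896 / 3.347×10⁻⁸ = 14630 N = 14.63 kN.
σ_{brass} = P/A₂ = 14630/575 = 25.44 MPa, compressive.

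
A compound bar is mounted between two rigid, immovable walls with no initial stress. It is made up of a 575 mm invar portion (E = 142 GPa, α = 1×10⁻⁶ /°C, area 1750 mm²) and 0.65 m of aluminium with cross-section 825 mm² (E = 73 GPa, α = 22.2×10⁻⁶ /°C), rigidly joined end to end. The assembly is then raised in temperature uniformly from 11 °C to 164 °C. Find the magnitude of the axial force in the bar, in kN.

P ≈ 175 kN (compressive)

With the walls removed the bar would change length by δ_free = Σ αᵢΔT Lᵢ = 1×10⁻⁶×153×575 + 22.2×10⁻⁶×153×650 = 2.296 mm.
The walls prevent any net length change, so an axial force P (same in every segment) develops. Compatibility: P · Σ Lᵢ/(AᵢEᵢ) = δ_free.
The series flexibility is Σ Lᵢ/(AᵢEᵢ) = 575/(1750×142×10³) + 650/(825×73×10³) = 1.311×10⁻⁵ mm/N.
P = 2.296 / 1.311×10⁻⁵ = 175200 N = 175.2 kN, compressive.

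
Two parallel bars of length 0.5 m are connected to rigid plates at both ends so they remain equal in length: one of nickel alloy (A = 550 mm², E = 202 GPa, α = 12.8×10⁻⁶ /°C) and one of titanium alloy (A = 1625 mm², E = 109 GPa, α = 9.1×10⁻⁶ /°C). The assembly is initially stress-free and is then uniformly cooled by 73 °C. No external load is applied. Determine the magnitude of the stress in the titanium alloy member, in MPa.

σ ≈ 11.3 MPa (compressive)

The nickel alloy has the larger α, so on cooling it would change length more than the titanium alloy if both were free. The rigid plates force a common final length, so the nickel alloy is put into tension and the titanium alloy into compression, with equal and opposite forces P (no external load).
Compatibility of the two members (thermal + elastic change equal): (α₁ − α₂)ΔT = P·[1/(A₁E₁) + 1/(A₂E₂)].
|α₁ − α₂|·ΔT = 3.7×10⁻⁶ × 73 = 0.0002701.
1/(A₁E₁) + 1/(A₂E₂) = 1/(550×202×10³) + 1/(1625×109×10³) = 1.465×10⁻⁸ N⁻¹.
So P = 0.0002701 / 1.465×10⁻⁸ = 18.44 kN.
σ_{titanium alloy} = P/A₂ = 18440/1625 = 11.35 MPa, compressive.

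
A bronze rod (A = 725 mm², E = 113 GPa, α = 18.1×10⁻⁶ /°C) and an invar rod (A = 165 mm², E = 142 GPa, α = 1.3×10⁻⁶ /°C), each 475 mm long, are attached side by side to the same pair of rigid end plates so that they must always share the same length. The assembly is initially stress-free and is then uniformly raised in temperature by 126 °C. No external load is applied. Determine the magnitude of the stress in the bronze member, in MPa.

The bronze has the larger α, so on heating it would change length more than the invar if both were free. The rigid plates force a common final length, so the bronze is put into compression and the invar into tension, with equal and opposite forces P (no external load).
Setting the final lengths equal and cancelling L: (α₁ − α₂)ΔT = P/(A₁E₁) + P/(A₂E₂).
|α₁ − α₂|·ΔT = 16.8×10⁻⁶ × 126 = 0.002117.
1/(A₁E₁) + 1/(A₂E₂) = 1/(725×113×10³) + 1/(165×142×10³) = 5.489×10⁻⁸ N⁻¹.
So P = 0.002117 / 5.489×10⁻⁸ = 38.57 kN.
σ_{bronze} = P/A₁ = 38570/725 = 53.2 MPa, compressive.

σ ≈ 53.2 MPa (compressive)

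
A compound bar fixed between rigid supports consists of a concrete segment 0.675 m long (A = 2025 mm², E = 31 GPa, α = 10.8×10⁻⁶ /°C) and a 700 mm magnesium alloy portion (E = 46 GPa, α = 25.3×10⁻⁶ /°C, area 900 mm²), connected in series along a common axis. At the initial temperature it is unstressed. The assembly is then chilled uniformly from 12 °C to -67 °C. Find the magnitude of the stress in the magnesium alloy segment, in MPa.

Free thermal contraction of the whole bar: Σ αᵢΔT Lᵢ = 10.8×10⁻⁶×79×675 + 25.3×10⁻⁶×79×700 = 1.975 mm.
The rigid supports impose zero overall length change; the single axial force P common to all segments must satisfy P Σ Lᵢ/(AᵢEᵢ) = δ_free.
Σ Lᵢ/(AᵢEᵢ) = 675/(2025×31×10³) + 700/(900×46×10³) = 2.766×10⁻⁵ mm/N.
So P = 1.975 / 2.766×10⁻⁵ = 71.4 kN, tensile.
σ_{magnesium alloy} = P / A = 71400 / 900 = 79.33 MPa.

σ ≈ 79.3 MPa (tensile)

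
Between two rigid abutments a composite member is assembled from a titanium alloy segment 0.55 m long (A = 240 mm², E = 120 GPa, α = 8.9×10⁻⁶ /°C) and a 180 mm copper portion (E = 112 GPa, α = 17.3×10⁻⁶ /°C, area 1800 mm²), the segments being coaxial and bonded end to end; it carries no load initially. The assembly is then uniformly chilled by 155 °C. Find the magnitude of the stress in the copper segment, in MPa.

σ ≈ 34.5 MPa (tensile)

Free thermal contraction of the whole bar: Σ αᵢΔT Lᵢ = 8.9×10⁻⁶×155×550 + 17.3×10⁻⁶×155×180 = 1.241 mm.
The rigid supports impose zero overall length change; the single axial force P common to all segments must satisfy P Σ Lᵢ/(AᵢEᵢ) = δ_free.
Σ Lᵢ/(AᵢEᵢ) = 550/(240×120×10³) + 180/(1800×112×10³) = 1.999×10⁻⁵ mm/N.
P = 1.241 / 1.999×10⁻⁵ = 62100 N = 62.1 kN, tensile.
σ_{copper} = P / A = 62100 / 1800 = 34.5 MPa.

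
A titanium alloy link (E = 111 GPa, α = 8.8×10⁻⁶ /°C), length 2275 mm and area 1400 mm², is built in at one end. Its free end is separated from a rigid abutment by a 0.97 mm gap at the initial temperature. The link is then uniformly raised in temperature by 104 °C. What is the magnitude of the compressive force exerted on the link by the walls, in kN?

If the wall were absent the link would grow by αΔT L = 8.8×10⁻⁶ × 104 × 2275 = 2.082 mm.
The gap closes (δ_free > 0.97 mm) and the wall then resists a further 2.082 − 0.97 = 1.112 mm of expansion.
That suppressed elongation corresponds to σ = E·Δ/L = 111×10³ × 1.112/2275 = 54.26 MPa.
P = σA = 54.26 × 1400 = 75.96 kN.

P ≈ 76 kN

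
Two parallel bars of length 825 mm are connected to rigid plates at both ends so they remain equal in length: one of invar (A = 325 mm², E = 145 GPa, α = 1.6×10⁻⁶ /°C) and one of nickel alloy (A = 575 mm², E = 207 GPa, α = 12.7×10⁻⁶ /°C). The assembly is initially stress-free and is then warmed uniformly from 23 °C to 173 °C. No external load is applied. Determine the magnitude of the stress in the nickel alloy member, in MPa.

Both members must finish at the same length. With the larger α, the nickel alloy tends to over-expand; the plates restrain it, putting the nickel alloy in compression and the invar in tension. With no external load the two internal forces are equal and opposite, magnitude P.
Setting the final lengths equal and cancelling L: (α₁ − α₂)ΔT = P/(A₁E₁) + P/(A₂E₂).
|α₁ − α₂|·ΔT = 11.1×10⁻⁶ × 150 = 0.001665.
1/(A₁E₁) + 1/(A₂E₂) = 1/(325×145×10³) + 1/(575×207×10³) = 2.962×10⁻⁸ N⁻¹.
So P = 0.001665 / 2.962×10⁻⁸ = 56.21 kN.
σ_{nickel alloy} = P/A₂ = 56210/575 = 97.75 MPa, compressive.

σ ≈ 97.8 MPa (compressive)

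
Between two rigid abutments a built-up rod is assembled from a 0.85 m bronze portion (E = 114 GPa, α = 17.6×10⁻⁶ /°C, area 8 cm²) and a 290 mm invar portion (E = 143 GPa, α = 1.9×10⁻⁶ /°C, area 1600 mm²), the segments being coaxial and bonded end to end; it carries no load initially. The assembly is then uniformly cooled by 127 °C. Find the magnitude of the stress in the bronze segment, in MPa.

σ ≈ 233 MPa (tensile)

Free thermal contraction of the whole bar: Σ αᵢΔT Lᵢ = 17.6×10⁻⁶×127×850 + 1.9×10⁻⁶×127×290 = 1.97 mm.
Since the ends are fixed, an axial force P builds up, equal in every segment, with P · Σ Lᵢ/(AᵢEᵢ) = δ_free.
Σ Lᵢ/(AᵢEᵢ) = 850/(800×114×10³) + 290/(1600×143×10³) = 1.059×10⁻⁵ mm/N.
P = 1.97 / 1.059×10⁻⁵ = 186100 N = 186.1 kN, tensile.
σ_{bronze} = P / A = 186100 / 800 = 232.6 MPa.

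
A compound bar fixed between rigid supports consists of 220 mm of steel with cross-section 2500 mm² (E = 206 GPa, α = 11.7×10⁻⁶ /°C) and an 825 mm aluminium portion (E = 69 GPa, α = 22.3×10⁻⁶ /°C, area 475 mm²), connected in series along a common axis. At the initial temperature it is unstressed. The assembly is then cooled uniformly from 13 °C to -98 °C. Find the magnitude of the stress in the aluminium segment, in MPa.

σ ≈ 191 MPa (tensile)

Free thermal contraction of the whole bar: Σ αᵢΔT Lᵢ = 11.7×10⁻⁶×111×220 + 22.3×10⁻⁶×111×825 = 2.328 mm.
Since the ends are fixed, an axial force P builds up, equal in every segment, with P · Σ Lᵢ/(AᵢEᵢ) = δ_free.
The series flexibility is Σ Lᵢ/(AᵢEᵢ) = 220/(2500×206×10³) + 825/(475×69×10³) = 2.56×10⁻⁵ mm/N.
Hence P = δ_free / Σ(L/AE) = 2.328/2.56×10⁻⁵ = 90.94 kN (tensile).
σ_{aluminium} = P / A = 90940 / 475 = 191.4 MPa.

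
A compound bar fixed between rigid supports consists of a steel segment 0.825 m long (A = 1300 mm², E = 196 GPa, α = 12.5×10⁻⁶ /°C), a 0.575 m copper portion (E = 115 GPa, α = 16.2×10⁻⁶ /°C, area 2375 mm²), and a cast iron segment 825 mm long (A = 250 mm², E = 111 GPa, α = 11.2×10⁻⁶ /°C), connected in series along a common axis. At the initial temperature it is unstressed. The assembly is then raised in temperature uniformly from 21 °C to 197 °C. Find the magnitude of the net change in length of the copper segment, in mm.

With the walls removed the bar would change length by δ_free = Σ αᵢΔT Lᵢ = 12.5×10⁻⁶×176×825 + 16.2×10⁻⁶×176×575 + 11.2×10⁻⁶×176×825 = 5.081 mm.
Since the ends are fixed, an axial force P builds up, equal in every segment, with P · Σ Lᵢ/(AᵢEᵢ) = δ_free.
Σ Lᵢ/(AᵢEᵢ) = 825/(1300×196×10³) + 575/(2375×115×10³) + 825/(250×111×10³) = 3.507×10⁻⁵ mm/N.
So P = 5.081 / 3.507×10⁻⁵ = 144.9 kN, compressive.
For the copper segment, free thermal change = 16.2×10⁻⁶×176×575 = 1.639 mm and elastic change from P = 144900×575/(2375×115×10³) = 0.305 mm; these oppose, so the net change is 1.33 mm (segment lengthens).

|ΔL| ≈ 1.33 mm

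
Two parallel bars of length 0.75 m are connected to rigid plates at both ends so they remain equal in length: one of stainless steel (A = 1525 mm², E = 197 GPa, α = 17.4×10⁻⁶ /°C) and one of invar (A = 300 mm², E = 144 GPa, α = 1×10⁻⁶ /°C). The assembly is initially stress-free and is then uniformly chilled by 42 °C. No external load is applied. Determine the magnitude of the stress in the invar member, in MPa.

σ ≈ 86.7 MPa (compressive)

Equilibrium of a rigid end plate with no external load gives equal and opposite internal forces ±P in the two members. Since α_{stainless steel} > α_{invar}, cooling drives the stainless steel into tension and the invar into compression.
Equating the net (thermal + elastic) strains gives |α₁ − α₂|·ΔT = P·[1/(A₁E₁) + 1/(A₂E₂)].
|α₁ − α₂|·ΔT = 16.4×10⁻⁶ × 42 = 0.0006888.
1/(A₁E₁) + 1/(A₂E₂) = 1/(1525×197×10³) + 1/(300×144×10³) = 2.648×10⁻⁸ N⁻¹.
So P = 0.0006888 / 2.648×10⁻⁸ = 26.02 kN.
σ_{invar} = P/A₂ = 26020/300 = 86.72 MPa, compressive.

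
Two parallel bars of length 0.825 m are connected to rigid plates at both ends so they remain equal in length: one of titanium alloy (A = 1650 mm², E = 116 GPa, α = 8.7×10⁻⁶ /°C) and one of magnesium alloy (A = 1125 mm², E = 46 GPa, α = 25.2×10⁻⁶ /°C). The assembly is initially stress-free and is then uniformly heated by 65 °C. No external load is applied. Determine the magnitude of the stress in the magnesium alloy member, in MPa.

σ ≈ 38.8 MPa (compressive)

Both members must finish at the same length. With the larger α, the magnesium alloy tends to over-expand; the plates restrain it, putting the magnesium alloy in compression and the titanium alloy in tension. With no external load the two internal forces are equal and opposite, magnitude P.
Equating the net (thermal + elastic) strains gives |α₁ − α₂|·ΔT = P·[1/(A₁E₁) + 1/(A₂E₂)].
|α₁ − α₂|·ΔT = 16.5×10⁻⁶ × 65 = 0.001072.
1/(A₁E₁) + 1/(A₂E₂) = 1/(1650×116×10³) + 1/(1125×46×10³) = 2.455×10⁻⁸ N⁻¹.
So P = 0.001072 / 2.455×10⁻⁸ = 43.69 kN.
σ_{magnesium alloy} = P/A₂ = 43690/1125 = 38.83 MPa, compressive.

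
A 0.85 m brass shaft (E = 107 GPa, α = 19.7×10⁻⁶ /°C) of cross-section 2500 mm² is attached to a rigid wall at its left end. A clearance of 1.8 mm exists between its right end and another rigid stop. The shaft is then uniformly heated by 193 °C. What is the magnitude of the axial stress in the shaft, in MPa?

σ ≈ 180 MPa (compressive)

Free thermal elongation = αΔT L = 19.7×10⁻⁶ × 193 × 850 = 3.232 mm.
The gap closes (δ_free > 1.8 mm) and the wall then resists a further 3.232 − 1.8 = 1.432 mm of expansion.
That suppressed elongation corresponds to σ = E·Δ/L = 107×10³ × 1.432/850 = 180.2 MPa.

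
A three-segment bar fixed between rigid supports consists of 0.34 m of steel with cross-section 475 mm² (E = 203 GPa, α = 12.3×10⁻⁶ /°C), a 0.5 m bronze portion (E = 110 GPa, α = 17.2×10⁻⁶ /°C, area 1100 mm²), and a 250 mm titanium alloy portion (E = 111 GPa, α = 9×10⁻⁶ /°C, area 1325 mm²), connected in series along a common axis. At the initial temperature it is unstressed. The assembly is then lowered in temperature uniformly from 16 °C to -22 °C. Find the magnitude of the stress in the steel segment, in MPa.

σ ≈ 129 MPa (tensile)

With the walls removed the bar would change length by δ_free = Σ αᵢΔT Lᵢ = 12.3×10⁻⁶×38×340 + 17.2×10⁻⁶×38×500 + 9×10⁻⁶×38×250 = 0.5712 mm.
The walls prevent any net length change, so an axial force P (same in every segment) develops. Compatibility: P · Σ Lᵢ/(AᵢEᵢ) = δ_free.
Σ Lᵢ/(AᵢEᵢ) = 340/(475×203×10³) + 500/(1100×110×10³) + 250/(1325×111×10³) = 9.358×10⁻⁶ mm/N.
P = 0.5712 / 9.358×10⁻⁶ = 61040 N = 61.04 kN, tensile.
σ_{steel} = P / A = 61040 / 475 = 128.5 MPa.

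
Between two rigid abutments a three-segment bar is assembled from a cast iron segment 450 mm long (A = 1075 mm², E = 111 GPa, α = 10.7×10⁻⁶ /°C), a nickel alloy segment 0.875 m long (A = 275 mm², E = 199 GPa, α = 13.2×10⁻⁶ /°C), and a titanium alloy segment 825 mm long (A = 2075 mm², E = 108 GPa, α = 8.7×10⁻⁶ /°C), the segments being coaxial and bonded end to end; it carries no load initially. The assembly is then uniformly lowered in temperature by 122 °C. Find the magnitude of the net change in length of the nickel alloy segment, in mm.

Free thermal contraction of the whole bar: Σ αᵢΔT Lᵢ = 10.7×10⁻⁶×122×450 + 13.2×10⁻⁶×122×875 + 8.7×10⁻⁶×122×825 = 2.872 mm.
Since the ends are fixed, an axial force P builds up, equal in every segment, with P · Σ Lᵢ/(AᵢEᵢ) = δ_free.
Σ Lᵢ/(AᵢEᵢ) = 450/(1075×111×10³) + 875/(275×199×10³) + 825/(2075×108×10³) = 2.344×10⁻⁵ mm/N.
P = 2.872 / 2.344×10⁻⁵ = 122500 N = 122.5 kN, tensile.
For the nickel alloy segment, free thermal change = 13.2×10⁻⁶×122×875 = 1.409 mm and elastic change from P = 122500×875/(275×199×10³) = 1.959 mm; these oppose, so the net change is 0.55 mm (segment lengthens).

|ΔL| ≈ 0.55 mm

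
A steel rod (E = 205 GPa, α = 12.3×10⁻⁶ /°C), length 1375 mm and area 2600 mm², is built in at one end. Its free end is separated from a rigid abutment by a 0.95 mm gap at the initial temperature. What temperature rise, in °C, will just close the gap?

The gap closes when αΔT L = 0.95 mm, since the rod is still unstressed at that instant.
So ΔT = g/(αL) = 0.95/(12.3×10⁻⁶ × 1375) = 56.17 °C.

ΔT ≈ 56.2 °C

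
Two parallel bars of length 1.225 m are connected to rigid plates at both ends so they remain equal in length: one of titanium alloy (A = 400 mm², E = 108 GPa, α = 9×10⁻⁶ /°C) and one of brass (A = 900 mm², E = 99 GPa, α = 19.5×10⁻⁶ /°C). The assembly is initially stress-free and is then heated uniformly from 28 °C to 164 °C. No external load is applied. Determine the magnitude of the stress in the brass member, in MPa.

Both members must finish at the same length. With the larger α, the brass tends to over-expand; the plates restrain it, putting the brass in compression and the titanium alloy in tension. With no external load the two internal forces are equal and opposite, magnitude P.
Equating the net (thermal + elastic) strains gives |α₁ − α₂|·ΔT = P·[1/(A₁E₁) + 1/(A₂E₂)].
|α₁ − α₂|·ΔT = 10.5×10⁻⁶ × 136 = 0.001428.
1/(A₁E₁) + 1/(A₂E₂) = 1/(400×108×10³) + 1/(900×99×10³) = 3.437×10⁻⁸ N⁻¹.
So P = 0.001428 / 3.437×10⁻⁸ = 41.55 kN.
σ_{brass} = P/A₂ = 41550/900 = 46.16 MPa, compressive.

σ ≈ 46.2 MPa (compressive)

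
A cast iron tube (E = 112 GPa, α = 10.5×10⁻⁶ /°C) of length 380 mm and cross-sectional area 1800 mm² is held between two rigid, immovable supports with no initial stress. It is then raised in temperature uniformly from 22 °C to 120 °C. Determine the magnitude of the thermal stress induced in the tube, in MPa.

With length fixed, the mechanical strain must cancel the thermal strain αΔT = 10.5×10⁻⁶ × 98 = 1029×10⁻⁶.
The stress required to suppress this strain is σ = Eε = 112×10³ × 1029×10⁻⁶ = 115.2 MPa, compressive since the tube is trying to expand.

σ ≈ 115 MPa (compressive)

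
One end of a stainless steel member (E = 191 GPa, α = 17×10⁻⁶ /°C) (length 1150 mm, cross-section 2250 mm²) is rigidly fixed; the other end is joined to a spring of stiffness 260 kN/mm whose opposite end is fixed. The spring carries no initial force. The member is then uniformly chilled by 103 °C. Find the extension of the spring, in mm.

If the spring were absent the member would shorten by αΔT L = 17×10⁻⁶ × 103 × 1150 = 2.014 mm.
Let P be the tensile force in the spring. The member extends elastically by PL/(AE) and the spring stretches by P/k; together these equal δ_free.
P [ L/(AE) + 1/k ] = δ_free → P [ 1150/(2250×191×10³) + 1/(260×10³) ] = 2.014.
P = 2.014 / 6.522×10⁻⁶ = 308700 N.
Spring extension = P/k = 308700/(260×10³) = 1.187 mm.

δ ≈ 1.19 mm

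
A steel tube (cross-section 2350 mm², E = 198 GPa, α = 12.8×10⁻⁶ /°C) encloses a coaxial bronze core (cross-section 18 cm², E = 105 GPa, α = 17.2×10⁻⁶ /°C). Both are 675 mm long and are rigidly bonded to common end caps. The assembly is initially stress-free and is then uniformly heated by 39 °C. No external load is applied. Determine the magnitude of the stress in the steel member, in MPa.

σ ≈ 9.81 MPa (tensile)

Equilibrium of a rigid end plate with no external load gives equal and opposite internal forces ±P in the two members. Since α_{bronze} > α_{steel}, heating drives the bronze into compression and the steel into tension.
Compatibility of the two members (thermal + elastic change equal): (α₁ − α₂)ΔT = P·[1/(A₁E₁) + 1/(A₂E₂)].
|α₁ − α₂|·ΔT = 4.4×10⁻⁶ × 39 = 0.0001716.
1/(A₁E₁) + 1/(A₂E₂) = 1/(2350×198×10³) + 1/(1800×105×10³) = 7.44×10⁻⁹ N⁻¹.
So P = 0.0001716 / 7.44×10⁻⁹ = 23.06 kN.
σ_{steel} = P/A₁ = 23060/2350 = 9.814 MPa, tensile.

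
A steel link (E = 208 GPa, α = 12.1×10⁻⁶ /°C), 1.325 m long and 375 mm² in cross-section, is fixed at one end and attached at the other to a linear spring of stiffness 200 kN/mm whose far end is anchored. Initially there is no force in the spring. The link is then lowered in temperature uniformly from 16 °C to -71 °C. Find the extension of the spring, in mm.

If the spring were absent the link would shorten by αΔT L = 12.1×10⁻⁶ × 87 × 1325 = 1.395 mm.
Let P be the tensile force in the spring. The link extends elastically by PL/(AE) and the spring stretches by P/k; together these equal δ_free.
So P = δ_free / [L/(AE) + 1/k] = 1.395 / [ 1325/(375×208×10³) + 1/(200×10³) ].
P = 1.395 / 2.199×10⁻⁵ = 63440 N.
Spring extension = P/k = 63440/(200×10³) = 0.3172 mm.

δ ≈ 0.317 mm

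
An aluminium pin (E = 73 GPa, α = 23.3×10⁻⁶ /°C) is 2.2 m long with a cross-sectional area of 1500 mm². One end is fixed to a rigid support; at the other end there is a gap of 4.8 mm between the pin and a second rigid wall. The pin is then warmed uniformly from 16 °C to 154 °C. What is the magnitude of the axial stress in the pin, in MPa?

σ ≈ 75.5 MPa (compressive)

Unrestrained expansion: δ_free = αΔT L = 23.3×10⁻⁶ × 138 × 2200 = 7.074 mm.
After closing the 4.8 mm clearance, 7.074 − 4.8 = 2.274 mm of expansion remains to be suppressed by the wall.
That suppressed elongation corresponds to σ = E·Δ/L = 73×10³ × 2.274/2200 = 75.45 MPa.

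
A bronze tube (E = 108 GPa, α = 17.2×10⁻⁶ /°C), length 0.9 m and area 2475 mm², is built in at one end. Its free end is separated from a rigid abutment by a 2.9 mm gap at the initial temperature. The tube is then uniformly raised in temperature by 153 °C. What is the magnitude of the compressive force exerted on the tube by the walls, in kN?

P ≈ 0 kN

Unrestrained expansion: δ_free = αΔT L = 17.2×10⁻⁶ × 153 × 900 = 2.368 mm.
This is smaller than the 2.9 mm clearance, so the tube expands freely without reaching the stop — the stress is zero.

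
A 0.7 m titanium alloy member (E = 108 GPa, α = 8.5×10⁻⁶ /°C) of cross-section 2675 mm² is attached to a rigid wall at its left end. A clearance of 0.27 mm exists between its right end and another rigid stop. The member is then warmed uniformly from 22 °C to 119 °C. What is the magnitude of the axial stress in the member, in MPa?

σ ≈ 47.4 MPa (compressive)

If the wall were absent the member would grow by αΔT L = 8.5×10⁻⁶ × 97 × 700 = 0.5772 mm.
The gap closes (δ_free > 0.27 mm) and the wall then resists a further 0.5772 − 0.27 = 0.3072 mm of expansion.
That suppressed elongation corresponds to σ = E·Δ/L = 108×10³ × 0.3072/700 = 47.39 MPa.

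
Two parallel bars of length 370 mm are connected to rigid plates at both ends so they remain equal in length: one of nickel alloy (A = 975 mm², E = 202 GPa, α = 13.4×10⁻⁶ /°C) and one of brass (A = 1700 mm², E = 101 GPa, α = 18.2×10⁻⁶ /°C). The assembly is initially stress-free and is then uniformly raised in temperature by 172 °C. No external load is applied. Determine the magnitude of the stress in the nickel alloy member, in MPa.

Equilibrium of a rigid end plate with no external load gives equal and opposite internal forces ±P in the two members. Since α_{brass} > α_{nickel alloy}, heating drives the brass into compression and the nickel alloy into tension.
Equating the net (thermal + elastic) strains gives |α₁ − α₂|·ΔT = P·[1/(A₁E₁) + 1/(A₂E₂)].
|α₁ − α₂|·ΔT = 4.8×10⁻⁶ × 172 = 0.0008256.
1/(A₁E₁) + 1/(A₂E₂) = 1/(975×202×10³) + 1/(1700×101×10³) = 1.09×10⁻⁸ N⁻¹.
P = 0.0008256 / 1.09×10⁻⁸ = 75730 N = 75.73 kN.
σ_{nickel alloy} = P/A₁ = 75730/975 = 77.67 MPa, tensile.

σ ≈ 77.7 MPa (tensile)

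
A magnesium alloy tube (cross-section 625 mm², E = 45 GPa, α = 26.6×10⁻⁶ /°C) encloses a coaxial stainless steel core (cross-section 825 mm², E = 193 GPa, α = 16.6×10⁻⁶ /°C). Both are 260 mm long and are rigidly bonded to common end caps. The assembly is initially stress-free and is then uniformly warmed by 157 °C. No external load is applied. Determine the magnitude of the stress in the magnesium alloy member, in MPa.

Both members must finish at the same length. With the larger α, the magnesium alloy tends to over-expand; the plates restrain it, putting the magnesium alloy in compression and the stainless steel in tension. With no external load the two internal forces are equal and opposite, magnitude P.
Compatibility of the two members (thermal + elastic change equal): (α₁ − α₂)ΔT = P·[1/(A₁E₁) + 1/(A₂E₂)].
|α₁ − α₂|·ΔT = 10×10⁻⁶ × 157 = 0.00157.
1/(A₁E₁) + 1/(A₂E₂) = 1/(625×45×10³) + 1/(825×193×10³) = 4.184×10⁻⁸ N⁻¹.
So P = 0.00157 / 4.184×10⁻⁸ = 37.53 kN.
σ_{magnesium alloy} = P/A₁ = 37530/625 = 60.04 MPa, compressive.

σ ≈ 60 MPa (compressive)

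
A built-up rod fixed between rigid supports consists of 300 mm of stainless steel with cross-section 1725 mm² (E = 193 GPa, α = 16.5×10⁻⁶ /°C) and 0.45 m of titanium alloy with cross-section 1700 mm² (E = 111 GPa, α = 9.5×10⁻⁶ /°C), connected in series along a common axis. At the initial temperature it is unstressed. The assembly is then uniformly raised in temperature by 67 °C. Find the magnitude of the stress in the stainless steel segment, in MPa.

σ ≈ 109 MPa (compressive)

With the walls removed the bar would change length by δ_free = Σ αᵢΔT Lᵢ = 16.5×10⁻⁶×67×300 + 9.5×10⁻⁶×67×450 = 0.6181 mm.
Since the ends are fixed, an axial force P builds up, equal in every segment, with P · Σ Lᵢ/(AᵢEᵢ) = δ_free.
The series flexibility is Σ Lᵢ/(AᵢEᵢ) = 300/(1725×193×10³) + 450/(1700×111×10³) = 3.286×10⁻⁶ mm/N.
Hence P = δ_free / Σ(L/AE) = 0.6181/3.286×10⁻⁶ = 188.1 kN (compressive).
σ_{stainless steel} = P / A = 188100 / 1725 = 109 MPa.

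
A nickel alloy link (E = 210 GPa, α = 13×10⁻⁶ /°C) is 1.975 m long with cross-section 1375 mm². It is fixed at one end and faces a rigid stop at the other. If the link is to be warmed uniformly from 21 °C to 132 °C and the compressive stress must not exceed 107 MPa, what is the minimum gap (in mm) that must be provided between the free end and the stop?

g ≈ 1.84 mm

With no wall the link would lengthen by αΔT L = 13×10⁻⁶ × 111 × 1975 = 2.85 mm.
A stress of 107 MPa corresponds to the wall pushing the link back by σL/E = 107×1975/(210×10³) = 1.006 mm.
So the gap has to take up the difference, g_min = δ_free − σL/E = 2.85 − 1.006 = 1.844 mm.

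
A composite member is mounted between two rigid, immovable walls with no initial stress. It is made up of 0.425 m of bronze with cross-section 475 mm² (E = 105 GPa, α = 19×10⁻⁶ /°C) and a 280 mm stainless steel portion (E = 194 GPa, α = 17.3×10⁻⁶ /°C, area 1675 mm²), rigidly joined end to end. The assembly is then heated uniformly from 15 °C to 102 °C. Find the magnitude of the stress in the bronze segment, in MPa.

Free thermal expansion of the whole bar: Σ αᵢΔT Lᵢ = 19×10⁻⁶×87×425 + 17.3×10⁻⁶×87×280 = 1.124 mm.
The walls prevent any net length change, so an axial force P (same in every segment) develops. Compatibility: P · Σ Lᵢ/(AᵢEᵢ) = δ_free.
Σ Lᵢ/(AᵢEᵢ) = 425/(475×105×10³) + 280/(1675×194×10³) = 9.383×10⁻⁶ mm/N.
Hence P = δ_free / Σ(L/AE) = 1.124/9.383×10⁻⁶ = 119.8 kN (compressive).
σ_{bronze} = P / A = 119800 / 475 = 252.2 MPa.

σ ≈ 252 MPa (compressive)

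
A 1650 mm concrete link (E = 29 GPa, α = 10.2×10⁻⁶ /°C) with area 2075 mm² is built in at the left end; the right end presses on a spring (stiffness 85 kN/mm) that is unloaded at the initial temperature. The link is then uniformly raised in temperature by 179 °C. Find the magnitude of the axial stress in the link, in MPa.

σ ≈ 37.1 MPa (compressive)

If the spring were absent the link would lengthen by αΔT L = 10.2×10⁻⁶ × 179 × 1650 = 3.013 mm.
Let P be the compressive force at the spring. The link shortens elastically by PL/(AE) and the spring compresses by P/k; together these equal δ_free.
P [ L/(AE) + 1/k ] = δ_free → P [ 1650/(2075×29×10³) + 1/(85×10³) ] = 3.013.
P = 3.013 / 3.918×10⁻⁵ = 76880 N.
σ = P/A = 76880/2075 = 37.05 MPa.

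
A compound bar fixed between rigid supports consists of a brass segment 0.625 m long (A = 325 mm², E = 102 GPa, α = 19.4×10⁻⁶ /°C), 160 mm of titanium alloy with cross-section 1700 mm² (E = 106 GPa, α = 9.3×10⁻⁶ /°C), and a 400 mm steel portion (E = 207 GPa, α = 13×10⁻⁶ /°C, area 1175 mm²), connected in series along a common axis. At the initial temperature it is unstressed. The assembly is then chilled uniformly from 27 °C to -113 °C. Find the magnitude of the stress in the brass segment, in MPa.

σ ≈ 379 MPa (tensile)

If the supports were absent, the total length change would be Σ αᵢΔT Lᵢ = 19.4×10⁻⁶×140×625 + 9.3×10⁻⁶×140×160 + 13×10⁻⁶×140×400 = 2.634 mm.
The walls prevent any net length change, so an axial force P (same in every segment) develops. Compatibility: P · Σ Lᵢ/(AᵢEᵢ) = δ_free.
The series flexibility is Σ Lᵢ/(AᵢEᵢ) = 625/(325×102×10³) + 160/(1700×106×10³) + 400/(1175×207×10³) = 2.139×10⁻⁵ mm/N.
P = 2.634 / 2.139×10⁻⁵ = 123200 N = 123.2 kN, tensile.
σ_{brass} = P / A = 123200 / 325 = 378.9 MPa.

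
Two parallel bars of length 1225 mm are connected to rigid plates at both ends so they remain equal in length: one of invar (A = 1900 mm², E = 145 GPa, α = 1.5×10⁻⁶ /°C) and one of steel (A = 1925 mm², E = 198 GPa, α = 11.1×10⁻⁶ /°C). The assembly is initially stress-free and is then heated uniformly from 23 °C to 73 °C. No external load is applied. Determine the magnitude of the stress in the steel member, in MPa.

Equilibrium of a rigid end plate with no external load gives equal and opposite internal forces ±P in the two members. Since α_{steel} > α_{invar}, heating drives the steel into compression and the invar into tension.
Equating the net (thermal + elastic) strains gives |α₁ − α₂|·ΔT = P·[1/(A₁E₁) + 1/(A₂E₂)].
|α₁ − α₂|·ΔT = 9.6×10⁻⁶ × 50 = 0.00048.
1/(A₁E₁) + 1/(A₂E₂) = 1/(1900×145×10³) + 1/(1925×198×10³) = 6.253×10⁻⁹ N⁻¹.
P = 0.00048 / 6.253×10⁻⁹ = 76760 N = 76.76 kN.
σ_{steel} = P/A₂ = 76760/1925 = 39.87 MPa, compressive.

σ ≈ 39.9 MPa (compressive)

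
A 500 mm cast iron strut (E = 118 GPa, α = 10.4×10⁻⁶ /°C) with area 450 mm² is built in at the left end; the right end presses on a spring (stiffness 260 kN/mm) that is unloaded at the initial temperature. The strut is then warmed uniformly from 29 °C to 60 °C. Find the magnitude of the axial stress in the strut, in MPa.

Free thermal expansion: δ_free = αΔT L = 10.4×10⁻⁶ × 31 × 500 = 0.1612 mm.
Let P be the compressive force at the spring. The strut shortens elastically by PL/(AE) and the spring compresses by P/k; together these equal δ_free.
So P = δ_free / [L/(AE) + 1/k] = 0.1612 / [ 500/(450×118×10³) + 1/(260×10³) ].
P = 0.1612 / 1.326×10⁻⁵ = 12150 N.
σ = P/A = 12150/450 = 27.01 MPa.

σ ≈ 27 MPa (compressive)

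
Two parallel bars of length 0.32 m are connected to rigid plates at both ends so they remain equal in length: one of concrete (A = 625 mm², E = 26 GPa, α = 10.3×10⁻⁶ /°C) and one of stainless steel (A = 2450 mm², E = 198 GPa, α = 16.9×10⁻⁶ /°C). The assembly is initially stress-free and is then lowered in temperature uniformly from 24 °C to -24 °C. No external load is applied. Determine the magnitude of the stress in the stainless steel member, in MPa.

The stainless steel has the larger α, so on cooling it would change length more than the concrete if both were free. The rigid plates force a common final length, so the stainless steel is put into tension and the concrete into compression, with equal and opposite forces P (no external load).
Compatibility of the two members (thermal + elastic change equal): (α₁ − α₂)ΔT = P·[1/(A₁E₁) + 1/(A₂E₂)].
|α₁ − α₂|·ΔT = 6.6×10⁻⁶ × 48 = 0.0003168.
1/(A₁E₁) + 1/(A₂E₂) = 1/(625×26×10³) + 1/(2450×198×10³) = 6.36×10⁻⁸ N⁻¹.
So P = 0.0003168 / 6.36×10⁻⁸ = 4.981 kN.
σ_{stainless steel} = P/A₂ = 4981/2450 = 2.033 MPa, tensile.

σ ≈ 2.03 MPa (tensile)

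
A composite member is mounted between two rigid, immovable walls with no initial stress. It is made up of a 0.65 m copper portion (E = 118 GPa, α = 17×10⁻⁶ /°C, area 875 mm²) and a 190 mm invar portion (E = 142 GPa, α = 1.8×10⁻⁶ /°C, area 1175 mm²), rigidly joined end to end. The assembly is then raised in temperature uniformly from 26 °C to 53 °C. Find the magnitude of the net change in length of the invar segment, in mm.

|ΔL| ≈ 0.0379 mm

Free thermal expansion of the whole bar: Σ αᵢΔT Lᵢ = 17×10⁻⁶×27×650 + 1.8×10⁻⁶×27×190 = 0.3076 mm.
Since the ends are fixed, an axial force P builds up, equal in every segment, with P · Σ Lᵢ/(AᵢEᵢ) = δ_free.
Σ Lᵢ/(AᵢEᵢ) = 650/(875×118×10³) + 190/(1175×142×10³) = 7.434×10⁻⁶ mm/N.
So P = 0.3076 / 7.434×10⁻⁶ = 41.37 kN, compressive.
For the invar segment, free thermal change = 1.8×10⁻⁶×27×190 = 0.009234 mm and elastic change from P = 41370×190/(1175×142×10³) = 0.04712 mm; these oppose, so the net change is 0.0379 mm (segment shortens).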